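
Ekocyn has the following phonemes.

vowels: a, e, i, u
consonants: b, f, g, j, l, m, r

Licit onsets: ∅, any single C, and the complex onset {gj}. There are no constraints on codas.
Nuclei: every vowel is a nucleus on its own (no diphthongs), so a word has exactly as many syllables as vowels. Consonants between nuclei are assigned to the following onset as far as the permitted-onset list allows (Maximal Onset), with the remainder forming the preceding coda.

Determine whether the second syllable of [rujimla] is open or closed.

closed

Nuclei (vowels): u, i, a → 3 syllables.
V1 /u/ – V2 /i/: just /j/ — single C goes to the following onset.
V2 /i/ – V3 /a/: cluster /ml/ — the longest permitted-onset suffix is /l/; onset = /l/, preceding coda = /m/.
Result: ru.jim.la.
Syllable 2 is /jim/ with coda /m/, so it is closed.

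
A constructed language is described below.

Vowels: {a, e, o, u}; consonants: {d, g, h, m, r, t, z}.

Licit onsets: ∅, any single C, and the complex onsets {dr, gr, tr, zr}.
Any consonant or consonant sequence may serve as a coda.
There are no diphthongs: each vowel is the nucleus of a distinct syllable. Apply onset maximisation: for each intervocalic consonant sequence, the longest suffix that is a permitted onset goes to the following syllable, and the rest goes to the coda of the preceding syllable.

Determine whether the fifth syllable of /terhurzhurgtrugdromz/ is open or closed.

closed

Nuclei (vowels): e, u, u, u, o → 5 syllables.
σ1/σ2 boundary: /rh/ — longest licit onset from the right is /h/, leaving /r/ as coda.
σ2/σ3 boundary: cluster /rzh/ — the longest permitted-onset suffix is /h/; onset = /h/, preceding coda = /rz/.
σ3/σ4 boundary: /rgtr/; trying suffixes from longest down, /tr/ is the first permitted one, so coda /rg/ | onset /tr/.
σ4/σ5 boundary: /gdr/ — longest licit onset from the right is /dr/, leaving /g/ as coda.
Result: ter.hurz.hurg.trug.dromz.
Syllable 5 is /dromz/ with coda /mz/, so it is closed.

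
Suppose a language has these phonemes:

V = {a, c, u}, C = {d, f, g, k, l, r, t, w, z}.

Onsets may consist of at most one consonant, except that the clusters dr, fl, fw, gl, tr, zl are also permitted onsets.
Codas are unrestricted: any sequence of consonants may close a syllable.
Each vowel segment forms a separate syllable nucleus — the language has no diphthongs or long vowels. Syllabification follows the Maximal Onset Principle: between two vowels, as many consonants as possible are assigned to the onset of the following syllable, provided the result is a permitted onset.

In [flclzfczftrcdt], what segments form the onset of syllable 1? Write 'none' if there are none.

The vowels are c, c, c — 3 nuclei, so 3 syllables.
σ1/σ2 boundary: /lzf/ — longest licit onset from the right is /f/, leaving /lz/ as coda.
σ2/σ3 boundary: cluster /zftr/ — the longest permitted-onset suffix is /tr/; onset = /tr/, preceding coda = /zf/.
Syllabification: flclz.fczf.trcdt.
Syllable 1 is /flclz/: onset /fl/, nucleus /c/, coda /lz/.

fl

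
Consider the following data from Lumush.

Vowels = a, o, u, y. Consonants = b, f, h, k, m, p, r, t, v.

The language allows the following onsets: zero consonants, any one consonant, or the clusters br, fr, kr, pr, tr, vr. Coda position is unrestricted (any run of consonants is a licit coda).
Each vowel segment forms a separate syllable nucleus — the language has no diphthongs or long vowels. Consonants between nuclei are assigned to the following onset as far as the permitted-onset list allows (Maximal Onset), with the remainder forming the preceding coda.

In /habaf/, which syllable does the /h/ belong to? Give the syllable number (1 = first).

The vowels are a, a — 2 nuclei, so 2 syllables.
V1 /a/ – V2 /a/: /b/ → onset of the next syllable (single consonants are always licit onsets).
Syllabification: ha.baf.
The /h/ is in the onset of syllable 1 (/ha/).

1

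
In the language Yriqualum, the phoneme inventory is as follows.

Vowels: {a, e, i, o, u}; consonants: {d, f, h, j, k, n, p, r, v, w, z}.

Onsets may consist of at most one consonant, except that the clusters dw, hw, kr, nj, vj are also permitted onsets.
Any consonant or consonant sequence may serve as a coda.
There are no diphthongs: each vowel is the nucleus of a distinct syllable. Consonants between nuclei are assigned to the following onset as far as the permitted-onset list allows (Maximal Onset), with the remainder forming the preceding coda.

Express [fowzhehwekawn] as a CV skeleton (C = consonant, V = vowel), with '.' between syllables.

Vowels present: o, e, e, a; each is a nucleus, giving 4 syllables.
σ1/σ2 boundary: /wzh/; trying suffixes from longest down, /h/ is the first permitted one, so coda /wz/ | onset /h/.
σ2/σ3 boundary: /hw/ — entire cluster is a permitted onset → onset /hw/, coda ∅.
σ3/σ4 boundary: /k/ is a single consonant, so it becomes the next onset.
Syllabification: fowz.he.hwe.kawn.
Mapping each syllable to C/V: /fowz/ → CVCC, /he/ → CV, /hwe/ → CCV, /kawn/ → CVCC.

CVCC.CV.CCV.CVCC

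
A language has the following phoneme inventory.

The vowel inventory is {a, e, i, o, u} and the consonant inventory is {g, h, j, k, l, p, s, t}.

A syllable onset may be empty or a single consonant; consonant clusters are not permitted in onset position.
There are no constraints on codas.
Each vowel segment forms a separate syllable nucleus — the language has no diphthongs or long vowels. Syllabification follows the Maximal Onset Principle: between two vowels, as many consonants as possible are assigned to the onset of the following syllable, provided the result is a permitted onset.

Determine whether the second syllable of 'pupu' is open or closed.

open

Nuclei (vowels): u, u → 2 syllables.
σ1/σ2 boundary: just /p/ — single C goes to the following onset.
So the parse is pu.pu.
Syllable 2 is /pu/; it ends in its nucleus with no coda, so it is open.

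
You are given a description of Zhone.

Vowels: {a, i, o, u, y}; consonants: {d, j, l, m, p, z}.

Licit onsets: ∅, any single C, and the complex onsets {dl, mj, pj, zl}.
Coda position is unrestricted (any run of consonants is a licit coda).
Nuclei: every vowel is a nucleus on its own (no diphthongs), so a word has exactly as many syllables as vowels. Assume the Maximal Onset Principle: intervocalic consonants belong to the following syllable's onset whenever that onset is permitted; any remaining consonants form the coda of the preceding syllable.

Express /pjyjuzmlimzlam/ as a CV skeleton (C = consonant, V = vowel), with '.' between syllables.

Vowels present: y, u, i, a; each is a nucleus, giving 4 syllables.
σ1/σ2 boundary: /j/ → onset of the next syllable (single consonants are always licit onsets).
σ2/σ3 boundary: cluster /zml/ — the longest permitted-onset suffix is /l/; onset = /l/, preceding coda = /zm/.
σ3/σ4 boundary: /mzl/; trying suffixes from longest down, /zl/ is the first permitted one, so coda /m/ | onset /zl/.
Putting it together: pjy.juzm.lim.zlam.
Mapping each syllable to C/V: /pjy/ → CCV, /juzm/ → CVCC, /lim/ → CVC, /zlam/ → CCVC.

CCV.CVCC.CVC.CCVC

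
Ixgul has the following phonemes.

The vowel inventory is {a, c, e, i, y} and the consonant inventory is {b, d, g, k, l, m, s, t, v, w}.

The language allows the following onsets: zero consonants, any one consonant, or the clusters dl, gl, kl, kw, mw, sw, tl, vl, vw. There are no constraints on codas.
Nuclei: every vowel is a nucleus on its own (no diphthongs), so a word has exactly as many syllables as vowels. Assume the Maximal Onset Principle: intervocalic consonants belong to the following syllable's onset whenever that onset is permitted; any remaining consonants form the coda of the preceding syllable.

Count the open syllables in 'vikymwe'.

3

Nuclei (vowels): i, y, e → 3 syllables.
V1 /i/ – V2 /y/: /k/ → onset of the next syllable (single consonants are always licit onsets).
V2 /y/ – V3 /e/: /mw/ is a licit onset in full, so it all attaches to the next syllable.
Result: vi.ky.mwe.
Classifying each syllable: /vi/ (open), /ky/ (open), /mwe/ (open).
Open syllables: 3.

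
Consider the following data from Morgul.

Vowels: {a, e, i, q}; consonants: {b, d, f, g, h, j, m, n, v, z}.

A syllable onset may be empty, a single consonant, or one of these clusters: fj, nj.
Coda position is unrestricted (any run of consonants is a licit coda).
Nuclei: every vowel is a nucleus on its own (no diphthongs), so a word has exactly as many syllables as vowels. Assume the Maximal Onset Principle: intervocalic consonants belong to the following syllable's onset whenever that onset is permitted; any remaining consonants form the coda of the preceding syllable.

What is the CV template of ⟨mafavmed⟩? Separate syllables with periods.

Nuclei (vowels): a, a, e → 3 syllables.
/a…a/ gap (V1→V2): /f/ is a single consonant, so it becomes the next onset.
/a…e/ gap (V2→V3): /vm/ splits as /v/ + /m/ (/m/ is the longest suffix that is a licit onset).
Putting it together: ma.fav.med.
Mapping each syllable to C/V: /ma/ → CV, /fav/ → CVC, /med/ → CVC.

CV.CVC.CVC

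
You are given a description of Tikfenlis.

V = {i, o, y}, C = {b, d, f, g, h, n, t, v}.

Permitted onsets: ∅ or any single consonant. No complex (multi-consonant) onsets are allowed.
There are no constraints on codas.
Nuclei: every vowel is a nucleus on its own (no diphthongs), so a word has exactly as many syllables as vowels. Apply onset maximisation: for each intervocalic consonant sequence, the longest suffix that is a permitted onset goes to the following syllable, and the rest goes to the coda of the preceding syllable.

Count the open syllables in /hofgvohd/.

0

Nuclei (vowels): o, o → 2 syllables.
σ1/σ2 boundary: /fgv/ splits as /fg/ + /v/ (/v/ is the longest suffix that is a licit onset).
Result: hofg.vohd.
Classifying each syllable: /hofg/ (closed), /vohd/ (closed).
Open syllables: 0.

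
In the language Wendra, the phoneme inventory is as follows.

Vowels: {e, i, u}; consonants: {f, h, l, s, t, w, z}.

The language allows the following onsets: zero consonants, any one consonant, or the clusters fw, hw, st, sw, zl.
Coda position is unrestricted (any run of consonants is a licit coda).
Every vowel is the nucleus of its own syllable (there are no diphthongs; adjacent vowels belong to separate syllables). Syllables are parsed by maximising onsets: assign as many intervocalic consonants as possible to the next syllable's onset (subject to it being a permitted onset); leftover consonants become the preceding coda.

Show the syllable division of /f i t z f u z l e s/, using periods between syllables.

fitz.fu.zles

Vowels present: i, u, e; each is a nucleus, giving 3 syllables.
Between /i/ (V1) and /u/ (V2): /tzf/ splits as /tz/ + /f/ (/f/ is the longest suffix that is a licit onset).
Between /u/ (V2) and /e/ (V3): cluster /zl/ — /zl/ is itself a permitted onset, so the whole cluster goes right; preceding coda = ∅.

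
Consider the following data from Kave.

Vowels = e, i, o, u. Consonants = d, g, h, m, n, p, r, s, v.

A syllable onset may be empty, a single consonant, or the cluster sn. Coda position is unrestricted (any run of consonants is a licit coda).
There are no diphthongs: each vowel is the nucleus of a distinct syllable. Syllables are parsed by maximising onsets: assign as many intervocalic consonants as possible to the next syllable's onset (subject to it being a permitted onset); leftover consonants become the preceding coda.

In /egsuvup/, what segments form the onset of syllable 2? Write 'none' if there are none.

Nuclei (vowels): e, u, u → 3 syllables.
V1 /e/ – V2 /u/: /gs/; trying suffixes from longest down, /s/ is the first permitted one, so coda /g/ | onset /s/.
V2 /u/ – V3 /u/: just /v/ — single C goes to the following onset.
Result: eg.su.vup.
Syllable 2 is /su/: onset /s/, nucleus /u/, coda ∅.

s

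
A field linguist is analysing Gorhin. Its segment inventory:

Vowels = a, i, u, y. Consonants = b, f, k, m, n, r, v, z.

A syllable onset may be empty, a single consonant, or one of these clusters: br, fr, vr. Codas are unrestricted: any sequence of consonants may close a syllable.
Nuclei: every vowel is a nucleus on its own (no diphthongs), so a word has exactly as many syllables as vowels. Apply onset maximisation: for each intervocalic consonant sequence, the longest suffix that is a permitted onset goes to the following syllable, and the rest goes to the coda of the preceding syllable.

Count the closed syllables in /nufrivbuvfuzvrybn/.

Vowels present: u, i, u, u, y; each is a nucleus, giving 5 syllables.
/u…i/ gap (V1→V2): /fr/ is a licit onset in full, so it all attaches to the next syllable.
/i…u/ gap (V2→V3): /vb/ splits as /v/ + /b/ (/b/ is the longest suffix that is a licit onset).
/u…u/ gap (V3→V4): /vf/ splits as /v/ + /f/ (/f/ is the longest suffix that is a licit onset).
/u…y/ gap (V4→V5): /zvr/; trying suffixes from longest down, /vr/ is the first permitted one, so coda /z/ | onset /vr/.
Syllabification: nu.friv.buv.fuz.vrybn.
Classifying each syllable: /nu/ (open), /friv/ (closed), /buv/ (closed), /fuz/ (closed), /vrybn/ (closed).
Closed syllables: 4.

4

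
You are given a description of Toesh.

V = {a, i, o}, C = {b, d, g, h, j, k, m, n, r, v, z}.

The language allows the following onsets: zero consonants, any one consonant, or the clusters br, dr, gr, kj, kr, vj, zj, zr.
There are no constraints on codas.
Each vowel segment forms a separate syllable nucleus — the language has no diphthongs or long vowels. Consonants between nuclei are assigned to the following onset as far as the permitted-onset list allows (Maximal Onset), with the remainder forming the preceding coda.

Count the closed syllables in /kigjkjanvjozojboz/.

The vowels are i, a, o, o, o — 5 nuclei, so 5 syllables.
/i…a/ gap (V1→V2): /gjkj/; trying suffixes from longest down, /kj/ is the first permitted one, so coda /gj/ | onset /kj/.
/a…o/ gap (V2→V3): cluster /nvj/ — the longest permitted-onset suffix is /vj/; onset = /vj/, preceding coda = /n/.
/o…o/ gap (V3→V4): /z/ → onset of the next syllable (single consonants are always licit onsets).
/o…o/ gap (V4→V5): /jb/ splits as /j/ + /b/ (/b/ is the longest suffix that is a licit onset).
Result: kigj.kjan.vjo.zoj.boz.
Classifying each syllable: /kigj/ (closed), /kjan/ (closed), /vjo/ (open), /zoj/ (closed), /boz/ (closed).
Closed syllables: 4.

4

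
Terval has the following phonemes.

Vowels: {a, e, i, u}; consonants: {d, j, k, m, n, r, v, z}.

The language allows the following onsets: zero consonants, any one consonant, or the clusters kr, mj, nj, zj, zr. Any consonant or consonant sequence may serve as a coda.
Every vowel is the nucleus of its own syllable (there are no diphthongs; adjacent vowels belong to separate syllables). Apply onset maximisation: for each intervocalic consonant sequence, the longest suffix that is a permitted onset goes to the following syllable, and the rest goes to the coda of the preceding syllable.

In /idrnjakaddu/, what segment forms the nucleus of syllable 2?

a

The vowels are i, a, a, u — 4 nuclei, so 4 syllables.
The second nucleus (vowel 2 from the left) is /a/.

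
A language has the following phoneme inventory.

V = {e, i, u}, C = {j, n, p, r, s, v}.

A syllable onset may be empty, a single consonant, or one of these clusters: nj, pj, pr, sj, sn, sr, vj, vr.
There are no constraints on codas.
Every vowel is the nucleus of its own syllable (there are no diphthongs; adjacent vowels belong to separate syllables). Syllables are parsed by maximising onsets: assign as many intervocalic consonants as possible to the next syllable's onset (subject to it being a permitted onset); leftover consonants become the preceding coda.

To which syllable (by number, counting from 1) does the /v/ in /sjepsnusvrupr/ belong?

3

The vowels are e, u, u — 3 nuclei, so 3 syllables.
V1 /e/ – V2 /u/: cluster /psn/ — the longest permitted-onset suffix is /sn/; onset = /sn/, preceding coda = /p/.
V2 /u/ – V3 /u/: cluster /svr/ — the longest permitted-onset suffix is /vr/; onset = /vr/, preceding coda = /s/.
Putting it together: sjep.snus.vrupr.
The /v/ is in the onset of syllable 3 (/vrupr/).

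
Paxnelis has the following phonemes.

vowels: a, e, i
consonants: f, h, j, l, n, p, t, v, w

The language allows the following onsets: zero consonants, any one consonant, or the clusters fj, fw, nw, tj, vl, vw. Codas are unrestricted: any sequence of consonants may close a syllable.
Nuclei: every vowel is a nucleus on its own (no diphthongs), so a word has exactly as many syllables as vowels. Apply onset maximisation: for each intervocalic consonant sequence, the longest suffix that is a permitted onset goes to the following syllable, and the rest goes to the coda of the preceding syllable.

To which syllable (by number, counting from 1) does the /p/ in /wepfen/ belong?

1

Nuclei (vowels): e, e → 2 syllables.
/e…e/ gap (V1→V2): /pf/; trying suffixes from longest down, /f/ is the first permitted one, so coda /p/ | onset /f/.
Result: wep.fen.
The /p/ is in the coda of syllable 1 (/wep/).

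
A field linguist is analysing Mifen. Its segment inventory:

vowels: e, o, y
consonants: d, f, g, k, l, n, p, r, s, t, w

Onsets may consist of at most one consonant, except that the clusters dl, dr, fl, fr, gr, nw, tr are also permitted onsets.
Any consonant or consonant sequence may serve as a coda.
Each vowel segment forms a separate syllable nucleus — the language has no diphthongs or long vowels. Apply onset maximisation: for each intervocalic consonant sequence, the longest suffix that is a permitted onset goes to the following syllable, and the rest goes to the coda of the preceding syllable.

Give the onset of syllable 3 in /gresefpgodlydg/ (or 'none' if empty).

g

Vowels present: e, e, o, y; each is a nucleus, giving 4 syllables.
/e…e/ gap (V1→V2): /s/ is a single consonant, so it becomes the next onset.
/e…o/ gap (V2→V3): /fpg/; trying suffixes from longest down, /g/ is the first permitted one, so coda /fp/ | onset /g/.
/o…y/ gap (V3→V4): /dl/ — entire cluster is a permitted onset → onset /dl/, coda ∅.
So the parse is gre.sefp.go.dlydg.
Syllable 3 is /go/: onset /g/, nucleus /o/, coda ∅.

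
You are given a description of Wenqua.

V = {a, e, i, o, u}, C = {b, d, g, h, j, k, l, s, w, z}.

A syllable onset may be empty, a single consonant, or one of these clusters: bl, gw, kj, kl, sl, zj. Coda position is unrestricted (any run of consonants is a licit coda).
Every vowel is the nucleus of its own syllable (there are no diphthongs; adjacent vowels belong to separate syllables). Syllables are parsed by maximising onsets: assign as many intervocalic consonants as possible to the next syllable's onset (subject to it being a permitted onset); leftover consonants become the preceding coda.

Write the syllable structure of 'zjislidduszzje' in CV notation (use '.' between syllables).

Vowels present: i, i, u, e; each is a nucleus, giving 4 syllables.
/i…i/ gap (V1→V2): /sl/ is a licit onset in full, so it all attaches to the next syllable.
/i…u/ gap (V2→V3): cluster /dd/ — the longest permitted-onset suffix is /d/; onset = /d/, preceding coda = /d/.
/u…e/ gap (V3→V4): /szzj/ — longest licit onset from the right is /zj/, leaving /sz/ as coda.
Putting it together: zji.slid.dusz.zje.
Mapping each syllable to C/V: /zji/ → CCV, /slid/ → CCVC, /dusz/ → CVCC, /zje/ → CCV.

CCV.CCVC.CVCC.CCV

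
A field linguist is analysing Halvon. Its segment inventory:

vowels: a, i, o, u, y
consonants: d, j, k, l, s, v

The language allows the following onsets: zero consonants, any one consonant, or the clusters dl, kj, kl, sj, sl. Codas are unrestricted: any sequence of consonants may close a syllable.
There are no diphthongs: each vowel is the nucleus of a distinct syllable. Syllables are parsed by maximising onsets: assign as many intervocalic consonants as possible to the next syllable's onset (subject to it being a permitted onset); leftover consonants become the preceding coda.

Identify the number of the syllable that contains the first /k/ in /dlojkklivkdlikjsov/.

1

Nuclei (vowels): o, i, i, o → 4 syllables.
/o…i/ gap (V1→V2): /jkkl/ — longest licit onset from the right is /kl/, leaving /jk/ as coda.
/i…i/ gap (V2→V3): /vkdl/; trying suffixes from longest down, /dl/ is the first permitted one, so coda /vk/ | onset /dl/.
/i…o/ gap (V3→V4): /kjs/ — longest licit onset from the right is /s/, leaving /kj/ as coda.
Putting it together: dlojk.klivk.dlikj.sov.
The first /k/ is in the coda of syllable 1 (/dlojk/).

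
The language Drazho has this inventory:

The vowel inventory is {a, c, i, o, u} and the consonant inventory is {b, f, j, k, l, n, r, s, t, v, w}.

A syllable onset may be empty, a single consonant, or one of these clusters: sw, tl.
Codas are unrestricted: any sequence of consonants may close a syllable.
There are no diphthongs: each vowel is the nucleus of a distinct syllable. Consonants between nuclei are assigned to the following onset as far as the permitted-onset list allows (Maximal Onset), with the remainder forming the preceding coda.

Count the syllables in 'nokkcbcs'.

The vowels are o, c, c — 3 nuclei, so 3 syllables.

3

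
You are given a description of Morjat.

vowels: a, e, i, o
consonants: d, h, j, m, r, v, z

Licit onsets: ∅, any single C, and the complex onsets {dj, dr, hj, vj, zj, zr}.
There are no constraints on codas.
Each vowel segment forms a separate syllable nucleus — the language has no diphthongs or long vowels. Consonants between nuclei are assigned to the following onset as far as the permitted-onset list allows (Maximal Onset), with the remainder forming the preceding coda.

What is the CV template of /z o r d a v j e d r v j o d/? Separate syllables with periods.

CVC.CV.CCVCC.CCVC

Vowels present: o, a, e, o; each is a nucleus, giving 4 syllables.
/o…a/ gap (V1→V2): /rd/ — longest licit onset from the right is /d/, leaving /r/ as coda.
/a…e/ gap (V2→V3): /vj/ is a licit onset in full, so it all attaches to the next syllable.
/e…o/ gap (V3→V4): /drvj/ splits as /dr/ + /vj/ (/vj/ is the longest suffix that is a licit onset).
Putting it together: zor.da.vjedr.vjod.
Mapping each syllable to C/V: /zor/ → CVC, /da/ → CV, /vjedr/ → CCVCC, /vjod/ → CCVC.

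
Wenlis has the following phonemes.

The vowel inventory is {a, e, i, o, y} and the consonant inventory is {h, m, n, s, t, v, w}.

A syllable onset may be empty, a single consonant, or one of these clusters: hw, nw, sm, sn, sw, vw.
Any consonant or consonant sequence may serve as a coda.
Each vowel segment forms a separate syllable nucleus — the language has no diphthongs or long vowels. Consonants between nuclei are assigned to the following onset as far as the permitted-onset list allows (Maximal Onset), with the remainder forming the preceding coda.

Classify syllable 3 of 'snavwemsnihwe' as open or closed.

open

The vowels are a, e, i, e — 4 nuclei, so 4 syllables.
σ1/σ2 boundary: /vw/ — entire cluster is a permitted onset → onset /vw/, coda ∅.
σ2/σ3 boundary: /msn/ splits as /m/ + /sn/ (/sn/ is the longest suffix that is a licit onset).
σ3/σ4 boundary: /hw/ is a licit onset in full, so it all attaches to the next syllable.
Result: sna.vwem.sni.hwe.
Syllable 3 is /sni/; it ends in its nucleus with no coda, so it is open.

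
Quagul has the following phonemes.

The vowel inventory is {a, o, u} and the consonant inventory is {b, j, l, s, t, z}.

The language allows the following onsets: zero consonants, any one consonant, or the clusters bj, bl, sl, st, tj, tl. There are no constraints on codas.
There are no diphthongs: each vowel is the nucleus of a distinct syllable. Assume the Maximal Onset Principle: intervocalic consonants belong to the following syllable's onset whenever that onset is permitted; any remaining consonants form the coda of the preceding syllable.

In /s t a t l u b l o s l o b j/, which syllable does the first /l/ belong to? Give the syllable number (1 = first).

The vowels are a, u, o, o — 4 nuclei, so 4 syllables.
/a…u/ gap (V1→V2): /tl/ — entire cluster is a permitted onset → onset /tl/, coda ∅.
/u…o/ gap (V2→V3): /bl/ is a licit onset in full, so it all attaches to the next syllable.
/o…o/ gap (V3→V4): /sl/ is a licit onset in full, so it all attaches to the next syllable.
Putting it together: sta.tlu.blo.slobj.
The first /l/ is in the onset of syllable 2 (/tlu/).

2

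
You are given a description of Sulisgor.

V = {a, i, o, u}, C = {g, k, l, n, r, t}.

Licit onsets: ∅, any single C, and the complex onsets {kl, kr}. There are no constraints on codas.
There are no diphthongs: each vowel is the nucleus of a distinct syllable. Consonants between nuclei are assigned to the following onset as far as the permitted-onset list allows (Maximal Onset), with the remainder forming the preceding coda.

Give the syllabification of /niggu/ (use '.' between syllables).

Nuclei (vowels): i, u → 2 syllables.
σ1/σ2 boundary: /gg/; trying suffixes from longest down, /g/ is the first permitted one, so coda /g/ | onset /g/.

nig.gu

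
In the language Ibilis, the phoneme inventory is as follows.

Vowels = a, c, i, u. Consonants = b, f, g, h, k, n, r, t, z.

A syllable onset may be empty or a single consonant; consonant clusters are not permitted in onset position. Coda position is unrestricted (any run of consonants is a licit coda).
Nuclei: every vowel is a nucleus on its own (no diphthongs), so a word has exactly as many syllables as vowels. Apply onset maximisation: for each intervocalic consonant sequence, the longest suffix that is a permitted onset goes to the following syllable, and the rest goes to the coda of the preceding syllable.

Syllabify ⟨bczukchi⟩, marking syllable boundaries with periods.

Vowels present: c, u, c, i; each is a nucleus, giving 4 syllables.
Between /c/ (V1) and /u/ (V2): /z/ → onset of the next syllable (single consonants are always licit onsets).
Between /u/ (V2) and /c/ (V3): just /k/ — single C goes to the following onset.
Between /c/ (V3) and /i/ (V4): /h/ is a single consonant, so it becomes the next onset.

bc.zu.kc.hi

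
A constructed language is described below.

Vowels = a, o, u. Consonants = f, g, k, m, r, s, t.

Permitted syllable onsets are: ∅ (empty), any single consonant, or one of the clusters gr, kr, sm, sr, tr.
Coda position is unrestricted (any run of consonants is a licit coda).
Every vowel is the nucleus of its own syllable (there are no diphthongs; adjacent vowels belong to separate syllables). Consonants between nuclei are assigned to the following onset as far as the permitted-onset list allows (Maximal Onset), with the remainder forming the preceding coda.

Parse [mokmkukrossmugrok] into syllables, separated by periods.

Nuclei (vowels): o, u, o, u, o → 5 syllables.
/o…u/ gap (V1→V2): /kmk/; trying suffixes from longest down, /k/ is the first permitted one, so coda /km/ | onset /k/.
/u…o/ gap (V2→V3): /kr/ — entire cluster is a permitted onset → onset /kr/, coda ∅.
/o…u/ gap (V3→V4): /ssm/ — longest licit onset from the right is /sm/, leaving /s/ as coda.
/u…o/ gap (V4→V5): /gr/ is a licit onset in full, so it all attaches to the next syllable.

mokm.ku.kros.smu.grok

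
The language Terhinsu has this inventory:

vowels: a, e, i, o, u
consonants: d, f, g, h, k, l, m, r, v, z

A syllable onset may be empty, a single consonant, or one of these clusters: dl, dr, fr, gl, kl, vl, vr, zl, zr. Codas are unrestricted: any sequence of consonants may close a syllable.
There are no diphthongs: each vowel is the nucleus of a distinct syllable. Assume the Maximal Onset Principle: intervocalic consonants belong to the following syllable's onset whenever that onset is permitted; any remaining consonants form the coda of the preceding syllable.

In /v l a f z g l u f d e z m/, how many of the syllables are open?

Nuclei (vowels): a, u, e → 3 syllables.
σ1/σ2 boundary: /fzgl/ — longest licit onset from the right is /gl/, leaving /fz/ as coda.
σ2/σ3 boundary: /fd/ splits as /f/ + /d/ (/d/ is the longest suffix that is a licit onset).
Result: vlafz.gluf.dezm.
Classifying each syllable: /vlafz/ (closed), /gluf/ (closed), /dezm/ (closed).
Open syllables: 0.

0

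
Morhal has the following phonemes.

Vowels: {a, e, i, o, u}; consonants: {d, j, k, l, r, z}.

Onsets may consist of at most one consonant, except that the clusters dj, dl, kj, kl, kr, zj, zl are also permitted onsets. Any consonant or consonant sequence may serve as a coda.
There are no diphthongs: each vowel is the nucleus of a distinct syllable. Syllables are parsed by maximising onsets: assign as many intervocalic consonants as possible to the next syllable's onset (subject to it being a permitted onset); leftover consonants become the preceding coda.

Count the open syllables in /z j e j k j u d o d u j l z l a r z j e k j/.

Nuclei (vowels): e, u, o, u, a, e → 6 syllables.
V1 /e/ – V2 /u/: /jkj/ — longest licit onset from the right is /kj/, leaving /j/ as coda.
V2 /u/ – V3 /o/: /d/ → onset of the next syllable (single consonants are always licit onsets).
V3 /o/ – V4 /u/: just /d/ — single C goes to the following onset.
V4 /u/ – V5 /a/: /jlzl/ splits as /jl/ + /zl/ (/zl/ is the longest suffix that is a licit onset).
V5 /a/ – V6 /e/: cluster /rzj/ — the longest permitted-onset suffix is /zj/; onset = /zj/, preceding coda = /r/.
Putting it together: zjej.kju.do.dujl.zlar.zjekj.
Classifying each syllable: /zjej/ (closed), /kju/ (open), /do/ (open), /dujl/ (closed), /zlar/ (closed), /zjekj/ (closed).
Open syllables: 2.

2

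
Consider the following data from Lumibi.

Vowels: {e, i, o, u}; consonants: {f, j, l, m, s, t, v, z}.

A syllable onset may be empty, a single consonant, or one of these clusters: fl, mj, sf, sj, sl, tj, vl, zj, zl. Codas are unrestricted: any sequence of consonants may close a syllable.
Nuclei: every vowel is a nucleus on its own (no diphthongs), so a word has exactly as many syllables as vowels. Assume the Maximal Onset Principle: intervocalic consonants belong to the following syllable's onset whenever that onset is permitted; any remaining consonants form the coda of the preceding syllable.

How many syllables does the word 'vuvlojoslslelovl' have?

5

Nuclei (vowels): u, o, o, e, o → 5 syllables.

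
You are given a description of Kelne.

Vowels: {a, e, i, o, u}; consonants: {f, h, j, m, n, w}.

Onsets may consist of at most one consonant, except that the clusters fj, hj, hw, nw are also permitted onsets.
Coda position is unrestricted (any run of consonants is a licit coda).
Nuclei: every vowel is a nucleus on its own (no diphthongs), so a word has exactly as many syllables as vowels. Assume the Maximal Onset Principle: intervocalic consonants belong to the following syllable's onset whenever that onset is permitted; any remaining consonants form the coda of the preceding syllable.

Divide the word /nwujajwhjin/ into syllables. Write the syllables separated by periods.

nwu.jajw.hjin

The vowels are u, a, i — 3 nuclei, so 3 syllables.
σ1/σ2 boundary: /j/ → onset of the next syllable (single consonants are always licit onsets).
σ2/σ3 boundary: /jwhj/ splits as /jw/ + /hj/ (/hj/ is the longest suffix that is a licit onset).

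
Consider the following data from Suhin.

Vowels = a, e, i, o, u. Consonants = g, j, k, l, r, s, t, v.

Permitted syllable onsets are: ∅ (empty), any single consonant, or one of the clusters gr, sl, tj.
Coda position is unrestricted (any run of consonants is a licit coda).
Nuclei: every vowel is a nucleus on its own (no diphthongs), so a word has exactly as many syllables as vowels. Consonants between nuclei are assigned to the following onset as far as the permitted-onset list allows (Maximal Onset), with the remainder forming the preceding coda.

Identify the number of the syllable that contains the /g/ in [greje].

The vowels are e, e — 2 nuclei, so 2 syllables.
/e…e/ gap (V1→V2): /j/ → onset of the next syllable (single consonants are always licit onsets).
Syllabification: gre.je.
The /g/ is in the onset of syllable 1 (/gre/).

1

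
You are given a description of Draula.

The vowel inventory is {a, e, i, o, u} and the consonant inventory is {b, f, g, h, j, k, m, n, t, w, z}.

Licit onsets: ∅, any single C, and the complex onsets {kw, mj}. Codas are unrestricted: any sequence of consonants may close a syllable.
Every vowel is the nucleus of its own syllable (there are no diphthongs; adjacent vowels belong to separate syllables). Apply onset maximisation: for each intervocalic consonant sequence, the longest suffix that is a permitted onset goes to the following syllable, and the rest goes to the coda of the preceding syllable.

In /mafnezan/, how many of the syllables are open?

1

Nuclei (vowels): a, e, a → 3 syllables.
Between /a/ (V1) and /e/ (V2): /fn/ splits as /f/ + /n/ (/n/ is the longest suffix that is a licit onset).
Between /e/ (V2) and /a/ (V3): just /z/ — single C goes to the following onset.
Syllabification: maf.ne.zan.
Classifying each syllable: /maf/ (closed), /ne/ (open), /zan/ (closed).
Open syllables: 1.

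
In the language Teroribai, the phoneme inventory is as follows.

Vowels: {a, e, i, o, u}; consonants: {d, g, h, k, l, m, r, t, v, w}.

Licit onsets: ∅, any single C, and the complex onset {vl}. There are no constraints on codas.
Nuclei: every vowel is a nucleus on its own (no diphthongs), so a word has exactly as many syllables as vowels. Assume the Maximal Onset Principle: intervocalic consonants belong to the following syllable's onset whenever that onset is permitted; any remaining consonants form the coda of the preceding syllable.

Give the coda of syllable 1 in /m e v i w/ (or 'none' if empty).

none

The vowels are e, i — 2 nuclei, so 2 syllables.
V1 /e/ – V2 /i/: /v/ → onset of the next syllable (single consonants are always licit onsets).
Result: me.viw.
Syllable 1 is /me/: onset /m/, nucleus /e/, coda ∅.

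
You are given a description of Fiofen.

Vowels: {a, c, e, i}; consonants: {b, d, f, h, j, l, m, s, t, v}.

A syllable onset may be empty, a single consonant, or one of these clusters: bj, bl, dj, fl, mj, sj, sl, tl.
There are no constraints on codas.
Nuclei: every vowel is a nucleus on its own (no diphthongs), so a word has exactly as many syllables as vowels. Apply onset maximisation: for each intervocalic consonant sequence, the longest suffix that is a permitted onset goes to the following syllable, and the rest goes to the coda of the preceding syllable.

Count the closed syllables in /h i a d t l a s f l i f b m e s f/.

4

The vowels are i, a, a, i, e — 5 nuclei, so 5 syllables.
V1 /i/ – V2 /a/: hiatus — the boundary sits between the two vowels.
V2 /a/ – V3 /a/: /dtl/; trying suffixes from longest down, /tl/ is the first permitted one, so coda /d/ | onset /tl/.
V3 /a/ – V4 /i/: /sfl/; trying suffixes from longest down, /fl/ is the first permitted one, so coda /s/ | onset /fl/.
V4 /i/ – V5 /e/: cluster /fbm/ — the longest permitted-onset suffix is /m/; onset = /m/, preceding coda = /fb/.
So the parse is hi.ad.tlas.flifb.mesf.
Classifying each syllable: /hi/ (open), /ad/ (closed), /tlas/ (closed), /flifb/ (closed), /mesf/ (closed).
Closed syllables: 4.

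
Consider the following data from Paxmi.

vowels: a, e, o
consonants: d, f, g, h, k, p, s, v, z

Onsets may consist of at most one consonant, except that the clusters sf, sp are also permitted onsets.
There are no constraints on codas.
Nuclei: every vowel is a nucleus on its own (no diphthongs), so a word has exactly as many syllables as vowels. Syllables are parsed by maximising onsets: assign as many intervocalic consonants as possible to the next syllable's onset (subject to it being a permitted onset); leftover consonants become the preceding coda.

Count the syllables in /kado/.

2

The vowels are a, o — 2 nuclei, so 2 syllables.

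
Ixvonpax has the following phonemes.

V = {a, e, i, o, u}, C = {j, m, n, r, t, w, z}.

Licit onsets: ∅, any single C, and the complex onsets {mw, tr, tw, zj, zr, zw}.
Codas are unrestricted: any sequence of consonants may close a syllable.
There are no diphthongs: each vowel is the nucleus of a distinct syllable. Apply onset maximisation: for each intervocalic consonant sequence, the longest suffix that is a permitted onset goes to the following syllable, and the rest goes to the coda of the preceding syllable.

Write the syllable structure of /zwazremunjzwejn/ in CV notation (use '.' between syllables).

Nuclei (vowels): a, e, u, e → 4 syllables.
Between /a/ (V1) and /e/ (V2): /zr/ is a licit onset in full, so it all attaches to the next syllable.
Between /e/ (V2) and /u/ (V3): /m/ → onset of the next syllable (single consonants are always licit onsets).
Between /u/ (V3) and /e/ (V4): /njzw/ splits as /nj/ + /zw/ (/zw/ is the longest suffix that is a licit onset).
Putting it together: zwa.zre.munj.zwejn.
Mapping each syllable to C/V: /zwa/ → CCV, /zre/ → CCV, /munj/ → CVCC, /zwejn/ → CCVCC.

CCV.CCV.CVCC.CCVCC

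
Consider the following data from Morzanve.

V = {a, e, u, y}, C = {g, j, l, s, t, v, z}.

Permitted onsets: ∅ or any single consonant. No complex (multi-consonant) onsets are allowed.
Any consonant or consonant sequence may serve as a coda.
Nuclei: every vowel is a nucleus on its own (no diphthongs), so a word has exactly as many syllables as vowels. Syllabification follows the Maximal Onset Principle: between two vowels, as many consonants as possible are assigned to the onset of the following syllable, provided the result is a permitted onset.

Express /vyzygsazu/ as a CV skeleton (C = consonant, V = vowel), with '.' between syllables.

CV.CVC.CV.CV

The vowels are y, y, a, u — 4 nuclei, so 4 syllables.
V1 /y/ – V2 /y/: just /z/ — single C goes to the following onset.
V2 /y/ – V3 /a/: /gs/ splits as /g/ + /s/ (/s/ is the longest suffix that is a licit onset).
V3 /a/ – V4 /u/: just /z/ — single C goes to the following onset.
Result: vy.zyg.sa.zu.
Mapping each syllable to C/V: /vy/ → CV, /zyg/ → CVC, /sa/ → CV, /zu/ → CV.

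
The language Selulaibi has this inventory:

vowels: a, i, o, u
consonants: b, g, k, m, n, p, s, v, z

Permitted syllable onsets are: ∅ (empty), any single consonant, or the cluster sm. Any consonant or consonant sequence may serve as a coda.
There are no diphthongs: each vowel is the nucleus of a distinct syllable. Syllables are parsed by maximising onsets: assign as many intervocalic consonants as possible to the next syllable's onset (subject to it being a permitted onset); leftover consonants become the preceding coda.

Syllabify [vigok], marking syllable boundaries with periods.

vi.gok

Nuclei (vowels): i, o → 2 syllables.
σ1/σ2 boundary: just /g/ — single C goes to the following onset.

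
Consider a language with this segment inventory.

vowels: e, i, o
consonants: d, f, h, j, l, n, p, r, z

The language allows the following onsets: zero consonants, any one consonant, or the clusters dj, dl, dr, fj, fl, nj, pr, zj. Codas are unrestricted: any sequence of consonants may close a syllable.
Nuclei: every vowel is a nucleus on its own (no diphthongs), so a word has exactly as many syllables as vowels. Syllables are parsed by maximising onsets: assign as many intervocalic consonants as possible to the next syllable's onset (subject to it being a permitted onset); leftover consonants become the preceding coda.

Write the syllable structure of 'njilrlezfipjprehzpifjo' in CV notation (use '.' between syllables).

CCVCC.CVC.CVCC.CCVCC.CV.CCV

Nuclei (vowels): i, e, i, e, i, o → 6 syllables.
/i…e/ gap (V1→V2): /lrl/; trying suffixes from longest down, /l/ is the first permitted one, so coda /lr/ | onset /l/.
/e…i/ gap (V2→V3): /zf/ splits as /z/ + /f/ (/f/ is the longest suffix that is a licit onset).
/i…e/ gap (V3→V4): /pjpr/; trying suffixes from longest down, /pr/ is the first permitted one, so coda /pj/ | onset /pr/.
/e…i/ gap (V4→V5): /hzp/ — longest licit onset from the right is /p/, leaving /hz/ as coda.
/i…o/ gap (V5→V6): cluster /fj/ — /fj/ is itself a permitted onset, so the whole cluster goes right; preceding coda = ∅.
Putting it together: njilr.lez.fipj.prehz.pi.fjo.
Mapping each syllable to C/V: /njilr/ → CCVCC, /lez/ → CVC, /fipj/ → CVCC, /prehz/ → CCVCC, /pi/ → CV, /fjo/ → CCV.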